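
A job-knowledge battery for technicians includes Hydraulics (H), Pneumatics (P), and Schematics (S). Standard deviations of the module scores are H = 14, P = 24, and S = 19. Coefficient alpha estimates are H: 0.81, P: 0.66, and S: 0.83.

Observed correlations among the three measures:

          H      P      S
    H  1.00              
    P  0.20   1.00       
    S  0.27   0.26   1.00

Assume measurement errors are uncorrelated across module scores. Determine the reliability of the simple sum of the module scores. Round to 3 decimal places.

Var(H+P+S) = 14² + 24² + 19² + 2·[14·24·0.20 + 14·19·0.27 + 24·19·0.26] = 1133 + 515.16 = 1648.16.
With uncorrelated errors the cross-covariances are all true-score covariance, so they carry over unchanged; only the diagonal terms shrink to ρᵢσᵢ².
True-score variance = [14²·0.81 + 24²·0.66 + 19²·0.83] + 515.16 = 838.55 + 515.16 = 1353.71.
Reliability = 1353.71 / 1648.16 = 0.821.

0.821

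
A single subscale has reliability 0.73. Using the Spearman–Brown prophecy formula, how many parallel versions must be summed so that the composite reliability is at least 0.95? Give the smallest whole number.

8

k ≥ ρ*(1−ρ₁)/(ρ₁(1−ρ*)) = 0.95·0.27 / (0.73·0.05) = 7.027.
Smallest integer k = 8.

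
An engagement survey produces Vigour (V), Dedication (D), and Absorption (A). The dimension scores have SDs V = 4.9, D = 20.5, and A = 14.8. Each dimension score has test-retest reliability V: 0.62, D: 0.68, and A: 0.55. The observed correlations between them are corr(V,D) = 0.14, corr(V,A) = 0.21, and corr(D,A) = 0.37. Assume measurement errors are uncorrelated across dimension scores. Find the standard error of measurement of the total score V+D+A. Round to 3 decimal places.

15.562

Var(total) = 663.3 + 283.1 = 946.4.
True-score variance = 421.128 + 283.1 = 704.229, so reliability = 0.7441.
Error variance = 946.4 − 704.229 = 242.172; SEM = √242.172 = 15.562.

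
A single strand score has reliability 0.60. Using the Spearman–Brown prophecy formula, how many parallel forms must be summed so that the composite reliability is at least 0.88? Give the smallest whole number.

k ≥ ρ*(1−ρ₁)/(ρ₁(1−ρ*)) = 0.88·0.40 / (0.60·0.12) = 4.889.
Smallest integer k = 5.

5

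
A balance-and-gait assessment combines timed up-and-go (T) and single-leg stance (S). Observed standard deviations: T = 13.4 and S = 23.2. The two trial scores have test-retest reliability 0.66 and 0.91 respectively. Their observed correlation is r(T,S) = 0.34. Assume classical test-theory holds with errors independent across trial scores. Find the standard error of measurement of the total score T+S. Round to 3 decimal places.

Var(total) = 717.8 + 211.398 = 929.198.
True-score variance = 608.308 + 211.398 = 819.706, so reliability = 0.8822.
Error variance = 929.198 − 819.706 = 109.492; SEM = √109.492 = 10.464.

10.464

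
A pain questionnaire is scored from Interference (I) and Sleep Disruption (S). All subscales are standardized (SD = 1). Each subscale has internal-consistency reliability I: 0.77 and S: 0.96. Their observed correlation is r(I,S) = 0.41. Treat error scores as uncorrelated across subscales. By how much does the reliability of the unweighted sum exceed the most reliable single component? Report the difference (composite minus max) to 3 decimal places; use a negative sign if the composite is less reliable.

-0.056

Var(sum) = 2 + 0.82 = 2.82; true-score variance = 1.73 + 0.82 = 2.55; composite reliability = 0.9043.
Max component reliability = 0.9600.
Difference = 0.9043 − 0.9600 = -0.056.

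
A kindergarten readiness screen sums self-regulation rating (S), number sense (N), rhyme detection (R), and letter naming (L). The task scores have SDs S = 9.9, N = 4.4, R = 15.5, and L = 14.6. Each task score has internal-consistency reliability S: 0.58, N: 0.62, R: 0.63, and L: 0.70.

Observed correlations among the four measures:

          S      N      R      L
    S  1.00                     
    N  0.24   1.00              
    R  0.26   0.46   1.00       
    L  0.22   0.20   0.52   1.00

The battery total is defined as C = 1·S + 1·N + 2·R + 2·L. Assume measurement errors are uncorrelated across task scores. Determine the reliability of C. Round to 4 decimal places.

Var(C) = 9.9² + 4.4² + 2²·15.5² + 2²·14.6² + 2·[9.9·4.4·0.24 + 2·9.9·15.5·0.26 + 2·9.9·14.6·0.22 + 2·4.4·15.5·0.46 + 2·4.4·14.6·0.20 + 4·15.5·14.6·0.52] = 1931.01 + 1425.98 = 3356.99.
With uncorrelated errors the cross-covariances are all true-score covariance, so they carry over unchanged; only the diagonal terms shrink to ρᵢσᵢ².
True-score variance = [9.9²·0.58 + 4.4²·0.62 + 2²·15.5²·0.63 + 2²·14.6²·0.70] + 1425.98 = 1271.13 + 1425.98 = 2697.11.
Reliability = 2697.11 / 3356.99 = 0.8034.

0.8034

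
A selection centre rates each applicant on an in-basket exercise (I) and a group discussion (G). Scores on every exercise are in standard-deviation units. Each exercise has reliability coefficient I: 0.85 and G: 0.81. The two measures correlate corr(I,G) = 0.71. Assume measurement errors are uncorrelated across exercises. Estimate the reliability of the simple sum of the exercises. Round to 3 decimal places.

Var(I+G) = 2 + 2·[0.71] = 2 + 1.42 = 3.42.
Under uncorrelated errors the observed covariances equal the true-score covariances, so only the own-variance terms attenuate.
True-score variance = [0.85 + 0.81] + 1.42 = 1.66 + 1.42 = 3.08.
Reliability = 3.08 / 3.42 = 0.901.

0.901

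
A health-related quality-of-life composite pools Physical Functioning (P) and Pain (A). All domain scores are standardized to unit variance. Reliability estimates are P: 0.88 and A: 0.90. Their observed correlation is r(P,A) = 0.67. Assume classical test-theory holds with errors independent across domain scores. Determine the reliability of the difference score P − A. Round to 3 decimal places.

0.667

Var(P−A) = 1 + 1 − 2·0.67 = 2 − 1.34 = 0.66.
Because errors are independent across components, Cov(Tᵢ,Tⱼ) = Cov(Xᵢ,Xⱼ); the off-diagonal part of the true-score variance is the same as above.
True-score variance = [0.88 + 0.90] − 1.34 = 1.78 − 1.34 = 0.44.
Reliability = 0.44 / 0.66 = 0.667.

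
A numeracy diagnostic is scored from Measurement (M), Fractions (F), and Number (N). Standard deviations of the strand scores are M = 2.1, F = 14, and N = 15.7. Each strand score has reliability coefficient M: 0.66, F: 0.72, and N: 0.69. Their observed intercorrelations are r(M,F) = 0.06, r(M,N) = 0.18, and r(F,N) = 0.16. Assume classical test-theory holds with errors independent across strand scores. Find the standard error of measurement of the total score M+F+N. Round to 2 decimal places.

Var(total) = 446.9 + 85.7332 = 532.633.
True-score variance = 314.109 + 85.7332 = 399.842, so reliability = 0.7507.
Error variance = 532.633 − 399.842 = 132.791; SEM = √132.791 = 11.52.

11.52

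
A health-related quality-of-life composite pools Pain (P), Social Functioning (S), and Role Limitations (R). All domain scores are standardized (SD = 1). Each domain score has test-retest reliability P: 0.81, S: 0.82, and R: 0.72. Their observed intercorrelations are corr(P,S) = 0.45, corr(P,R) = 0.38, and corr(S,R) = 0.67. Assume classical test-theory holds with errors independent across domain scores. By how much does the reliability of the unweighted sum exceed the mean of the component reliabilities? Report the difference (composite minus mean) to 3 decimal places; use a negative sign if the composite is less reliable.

Var(sum) = 3 + 3 = 6; true-score variance = 2.35 + 3 = 5.35; composite reliability = 0.8917.
Mean component reliability = 0.7833.
Difference = 0.8917 − 0.7833 = 0.108.

0.108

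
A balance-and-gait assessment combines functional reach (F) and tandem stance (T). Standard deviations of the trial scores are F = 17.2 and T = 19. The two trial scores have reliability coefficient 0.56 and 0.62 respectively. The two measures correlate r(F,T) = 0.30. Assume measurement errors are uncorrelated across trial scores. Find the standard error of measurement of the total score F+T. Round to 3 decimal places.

16.351

Var(total) = 656.84 + 196.08 = 852.92.
True-score variance = 389.49 + 196.08 = 585.57, so reliability = 0.6865.
Error variance = 852.92 − 585.57 = 267.35; SEM = √267.35 = 16.351.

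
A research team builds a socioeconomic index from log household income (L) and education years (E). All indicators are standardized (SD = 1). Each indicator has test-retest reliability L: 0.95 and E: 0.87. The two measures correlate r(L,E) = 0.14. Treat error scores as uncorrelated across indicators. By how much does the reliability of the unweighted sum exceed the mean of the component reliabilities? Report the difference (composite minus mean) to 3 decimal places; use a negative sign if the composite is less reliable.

Var(sum) = 2 + 0.28 = 2.28; true-score variance = 1.82 + 0.28 = 2.1; composite reliability = 0.9211.
Mean component reliability = 0.9100.
Difference = 0.9211 − 0.9100 = 0.011.

0.011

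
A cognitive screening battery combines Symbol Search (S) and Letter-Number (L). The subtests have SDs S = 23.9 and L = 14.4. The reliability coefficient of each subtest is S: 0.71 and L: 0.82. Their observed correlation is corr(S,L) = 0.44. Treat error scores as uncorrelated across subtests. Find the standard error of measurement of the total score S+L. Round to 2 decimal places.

14.25

Var(total) = 778.57 + 302.861 = 1081.43.
True-score variance = 575.594 + 302.861 = 878.455, so reliability = 0.8123.
Error variance = 1081.43 − 878.455 = 202.976; SEM = √202.976 = 14.25.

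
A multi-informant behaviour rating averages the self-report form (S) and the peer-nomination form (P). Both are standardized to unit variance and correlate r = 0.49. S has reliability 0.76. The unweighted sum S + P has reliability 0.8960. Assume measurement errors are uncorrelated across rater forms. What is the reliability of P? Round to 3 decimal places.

Var(S+P) = 2 + 2·0.49 = 2.980.
True-score variance = ρ_S + ρ_P + 2·0.49, so 0.8960 = (0.76 + ρ_P + 0.98) / 2.980.
ρ_P = 0.8960·2.980 − 0.76 − 0.98 = 0.930.

0.930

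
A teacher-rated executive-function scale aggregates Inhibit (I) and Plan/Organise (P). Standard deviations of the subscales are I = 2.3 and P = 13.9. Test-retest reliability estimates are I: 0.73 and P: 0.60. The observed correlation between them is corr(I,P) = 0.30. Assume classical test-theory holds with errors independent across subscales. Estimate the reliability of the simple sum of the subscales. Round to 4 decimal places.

Var(I+P) = 2.3² + 13.9² + 2·[2.3·13.9·0.30] = 198.5 + 19.182 = 217.682.
With uncorrelated errors the cross-covariances are all true-score covariance, so they carry over unchanged; only the diagonal terms shrink to ρᵢσᵢ².
True-score variance = [2.3²·0.73 + 13.9²·0.60] + 19.182 = 119.788 + 19.182 = 138.97.
Reliability = 138.97 / 217.682 = 0.6384.

0.6384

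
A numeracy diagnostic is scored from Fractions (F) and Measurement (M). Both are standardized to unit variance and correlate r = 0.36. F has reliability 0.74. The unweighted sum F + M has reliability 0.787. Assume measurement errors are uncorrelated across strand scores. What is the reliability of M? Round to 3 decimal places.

0.681

Var(F+M) = 2 + 2·0.36 = 2.720.
True-score variance = ρ_F + ρ_M + 2·0.36, so 0.787 = (0.74 + ρ_M + 0.72) / 2.720.
ρ_M = 0.787·2.720 − 0.74 − 0.72 = 0.681.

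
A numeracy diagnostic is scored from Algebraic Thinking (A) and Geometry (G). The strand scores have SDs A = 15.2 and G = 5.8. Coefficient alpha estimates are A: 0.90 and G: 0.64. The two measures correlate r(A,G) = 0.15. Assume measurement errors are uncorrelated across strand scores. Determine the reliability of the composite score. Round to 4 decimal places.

Var(A+G) = 15.2² + 5.8² + 2·[15.2·5.8·0.15] = 264.68 + 26.448 = 291.128.
With uncorrelated errors the cross-covariances are all true-score covariance, so they carry over unchanged; only the diagonal terms shrink to ρᵢσᵢ².
True-score variance = [15.2²·0.90 + 5.8²·0.64] + 26.448 = 229.466 + 26.448 = 255.914.
Reliability = 255.914 / 291.128 = 0.8790.

0.8790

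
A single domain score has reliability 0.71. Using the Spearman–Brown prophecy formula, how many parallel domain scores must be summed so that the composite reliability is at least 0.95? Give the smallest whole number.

8

k ≥ ρ*(1−ρ₁)/(ρ₁(1−ρ*)) = 0.95·0.29 / (0.71·0.05) = 7.761.
Smallest integer k = 8.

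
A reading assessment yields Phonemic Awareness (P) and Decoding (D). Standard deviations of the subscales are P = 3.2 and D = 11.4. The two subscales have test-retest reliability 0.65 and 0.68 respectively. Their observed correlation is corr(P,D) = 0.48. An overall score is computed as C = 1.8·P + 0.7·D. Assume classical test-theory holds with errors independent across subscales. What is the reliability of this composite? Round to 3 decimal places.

Var(C) = 1.8²·3.2² + 0.7²·11.4² + 2·[1.26·3.2·11.4·0.48] = 96.858 + 44.1262 = 140.984.
Because errors are independent across components, Cov(Tᵢ,Tⱼ) = Cov(Xᵢ,Xⱼ); the off-diagonal part of the true-score variance is the same as above.
True-score variance = [1.8²·3.2²·0.65 + 0.7²·11.4²·0.68] + 44.1262 = 64.8681 + 44.1262 = 108.994.
Reliability = 108.994 / 140.984 = 0.773.

0.773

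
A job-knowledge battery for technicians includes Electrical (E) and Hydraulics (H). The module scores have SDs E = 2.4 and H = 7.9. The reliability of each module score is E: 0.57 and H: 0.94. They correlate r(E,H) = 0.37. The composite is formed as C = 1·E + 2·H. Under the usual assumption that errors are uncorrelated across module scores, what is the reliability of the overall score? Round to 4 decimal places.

0.9384

Var(C) = 2.4² + 2²·7.9² + 2·[2·2.4·7.9·0.37] = 255.4 + 28.0608 = 283.461.
Because errors are independent across components, Cov(Tᵢ,Tⱼ) = Cov(Xᵢ,Xⱼ); the off-diagonal part of the true-score variance is the same as above.
True-score variance = [2.4²·0.57 + 2²·7.9²·0.94] + 28.0608 = 237.945 + 28.0608 = 266.006.
Reliability = 266.006 / 283.461 = 0.9384.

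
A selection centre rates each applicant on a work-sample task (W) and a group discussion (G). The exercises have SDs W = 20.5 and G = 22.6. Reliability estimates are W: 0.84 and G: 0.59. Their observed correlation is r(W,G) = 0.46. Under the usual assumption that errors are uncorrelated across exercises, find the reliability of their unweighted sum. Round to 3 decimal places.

Var(W+G) = 20.5² + 22.6² + 2·[20.5·22.6·0.46] = 931.01 + 426.236 = 1357.25.
Under uncorrelated errors the observed covariances equal the true-score covariances, so only the own-variance terms attenuate.
True-score variance = [20.5²·0.84 + 22.6²·0.59] + 426.236 = 654.358 + 426.236 = 1080.59.
Reliability = 1080.59 / 1357.25 = 0.796.

0.796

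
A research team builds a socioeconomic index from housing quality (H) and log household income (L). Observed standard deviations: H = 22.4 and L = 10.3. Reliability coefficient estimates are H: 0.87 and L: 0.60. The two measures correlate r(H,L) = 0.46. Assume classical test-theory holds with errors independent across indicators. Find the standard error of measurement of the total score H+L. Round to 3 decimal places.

Var(total) = 607.85 + 212.262 = 820.112.
True-score variance = 500.185 + 212.262 = 712.448, so reliability = 0.8687.
Error variance = 820.112 − 712.448 = 107.665; SEM = √107.665 = 10.376.

10.376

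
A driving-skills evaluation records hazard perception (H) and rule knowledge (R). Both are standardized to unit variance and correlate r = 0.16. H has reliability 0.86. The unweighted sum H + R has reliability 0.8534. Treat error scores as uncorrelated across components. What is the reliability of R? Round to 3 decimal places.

Var(H+R) = 2 + 2·0.16 = 2.320.
True-score variance = ρ_H + ρ_R + 2·0.16, so 0.8534 = (0.86 + ρ_R + 0.32) / 2.320.
ρ_R = 0.8534·2.320 − 0.86 − 0.32 = 0.800.

0.800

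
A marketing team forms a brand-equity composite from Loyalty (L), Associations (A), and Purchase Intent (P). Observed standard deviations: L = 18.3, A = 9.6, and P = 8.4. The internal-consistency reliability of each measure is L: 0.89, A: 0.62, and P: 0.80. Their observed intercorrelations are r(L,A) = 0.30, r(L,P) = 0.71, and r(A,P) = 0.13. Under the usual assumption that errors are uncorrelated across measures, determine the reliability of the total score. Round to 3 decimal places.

0.898

Var(L+A+P) = 18.3² + 9.6² + 8.4² + 2·[18.3·9.6·0.30 + 18.3·8.4·0.71 + 9.6·8.4·0.13] = 497.61 + 344.657 = 842.267.
With uncorrelated errors the cross-covariances are all true-score covariance, so they carry over unchanged; only the diagonal terms shrink to ρᵢσᵢ².
True-score variance = [18.3²·0.89 + 9.6²·0.62 + 8.4²·0.80] + 344.657 = 411.639 + 344.657 = 756.296.
Reliability = 756.296 / 842.267 = 0.898.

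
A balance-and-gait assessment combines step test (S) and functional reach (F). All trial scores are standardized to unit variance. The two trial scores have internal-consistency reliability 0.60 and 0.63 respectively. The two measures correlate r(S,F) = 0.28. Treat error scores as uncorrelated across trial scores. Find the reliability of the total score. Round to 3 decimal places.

0.699

Var(S+F) = 2 + 2·[0.28] = 2 + 0.56 = 2.56.
Under uncorrelated errors the observed covariances equal the true-score covariances, so only the own-variance terms attenuate.
True-score variance = [0.60 + 0.63] + 0.56 = 1.23 + 0.56 = 1.79.
Reliability = 1.79 / 2.56 = 0.699.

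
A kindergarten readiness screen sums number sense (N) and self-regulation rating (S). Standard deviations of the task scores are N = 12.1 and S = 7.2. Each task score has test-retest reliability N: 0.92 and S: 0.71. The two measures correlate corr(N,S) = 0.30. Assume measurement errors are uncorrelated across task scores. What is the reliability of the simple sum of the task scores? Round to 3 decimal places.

Var(N+S) = 12.1² + 7.2² + 2·[12.1·7.2·0.30] = 198.25 + 52.272 = 250.522.
With uncorrelated errors the cross-covariances are all true-score covariance, so they carry over unchanged; only the diagonal terms shrink to ρᵢσᵢ².
True-score variance = [12.1²·0.92 + 7.2²·0.71] + 52.272 = 171.504 + 52.272 = 223.776.
Reliability = 223.776 / 250.522 = 0.893.

0.893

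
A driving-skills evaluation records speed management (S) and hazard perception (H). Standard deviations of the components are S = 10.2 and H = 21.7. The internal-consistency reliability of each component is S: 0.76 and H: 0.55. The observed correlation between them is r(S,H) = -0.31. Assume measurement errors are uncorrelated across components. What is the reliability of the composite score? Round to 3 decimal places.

0.459

Var(S+H) = 10.2² + 21.7² + 2·[10.2·21.7·(-0.31)] = 574.93 − 137.231 = 437.699.
Because errors are independent across components, Cov(Tᵢ,Tⱼ) = Cov(Xᵢ,Xⱼ); the off-diagonal part of the true-score variance is the same as above.
True-score variance = [10.2²·0.76 + 21.7²·0.55] − 137.231 = 338.06 − 137.231 = 200.829.
Reliability = 200.829 / 437.699 = 0.459.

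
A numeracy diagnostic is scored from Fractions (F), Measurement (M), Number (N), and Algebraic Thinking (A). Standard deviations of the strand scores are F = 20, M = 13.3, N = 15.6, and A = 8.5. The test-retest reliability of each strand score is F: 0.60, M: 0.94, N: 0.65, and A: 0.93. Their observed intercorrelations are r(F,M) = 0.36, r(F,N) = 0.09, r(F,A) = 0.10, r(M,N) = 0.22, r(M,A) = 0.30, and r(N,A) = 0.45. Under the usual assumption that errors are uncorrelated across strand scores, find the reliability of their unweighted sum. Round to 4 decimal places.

0.8204

Var(F+M+N+A) = 20² + 13.3² + 15.6² + 8.5² + 2·[20·13.3·0.36 + 20·15.6·0.09 + 20·8.5·0.10 + 13.3·15.6·0.22 + 13.3·8.5·0.30 + 15.6·8.5·0.45] = 892.5 + 560.141 = 1452.64.
Under uncorrelated errors the observed covariances equal the true-score covariances, so only the own-variance terms attenuate.
True-score variance = [20²·0.60 + 13.3²·0.94 + 15.6²·0.65 + 8.5²·0.93] + 560.141 = 631.653 + 560.141 = 1191.79.
Reliability = 1191.79 / 1452.64 = 0.8204.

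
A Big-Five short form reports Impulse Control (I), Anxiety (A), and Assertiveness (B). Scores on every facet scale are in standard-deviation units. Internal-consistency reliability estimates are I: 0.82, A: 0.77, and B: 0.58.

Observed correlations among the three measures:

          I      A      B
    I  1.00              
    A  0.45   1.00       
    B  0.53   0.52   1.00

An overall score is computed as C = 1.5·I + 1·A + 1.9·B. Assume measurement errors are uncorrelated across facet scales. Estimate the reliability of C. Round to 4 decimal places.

Var(C) = 1.5² + 1 + 1.9² + 2·[1.5·0.45 + 2.85·0.53 + 1.9·0.52] = 6.86 + 6.347 = 13.207.
With uncorrelated errors the cross-covariances are all true-score covariance, so they carry over unchanged; only the diagonal terms shrink to ρᵢσᵢ².
True-score variance = [1.5²·0.82 + 0.77 + 1.9²·0.58] + 6.347 = 4.7088 + 6.347 = 11.0558.
Reliability = 11.0558 / 13.207 = 0.8371.

0.8371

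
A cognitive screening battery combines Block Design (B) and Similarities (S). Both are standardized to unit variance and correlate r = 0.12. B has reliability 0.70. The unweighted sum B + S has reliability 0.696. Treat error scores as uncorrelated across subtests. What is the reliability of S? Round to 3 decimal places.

Var(B+S) = 2 + 2·0.12 = 2.240.
True-score variance = ρ_B + ρ_S + 2·0.12, so 0.696 = (0.70 + ρ_S + 0.24) / 2.240.
ρ_S = 0.696·2.240 − 0.70 − 0.24 = 0.619.

0.619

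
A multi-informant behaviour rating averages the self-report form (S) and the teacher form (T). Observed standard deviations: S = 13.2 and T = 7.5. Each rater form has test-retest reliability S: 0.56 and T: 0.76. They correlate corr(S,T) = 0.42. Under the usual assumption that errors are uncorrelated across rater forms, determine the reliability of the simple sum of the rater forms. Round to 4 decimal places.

Var(S+T) = 13.2² + 7.5² + 2·[13.2·7.5·0.42] = 230.49 + 83.16 = 313.65.
Under uncorrelated errors the observed covariances equal the true-score covariances, so only the own-variance terms attenuate.
True-score variance = [13.2²·0.56 + 7.5²·0.76] + 83.16 = 140.324 + 83.16 = 223.484.
Reliability = 223.484 / 313.65 = 0.7125.

0.7125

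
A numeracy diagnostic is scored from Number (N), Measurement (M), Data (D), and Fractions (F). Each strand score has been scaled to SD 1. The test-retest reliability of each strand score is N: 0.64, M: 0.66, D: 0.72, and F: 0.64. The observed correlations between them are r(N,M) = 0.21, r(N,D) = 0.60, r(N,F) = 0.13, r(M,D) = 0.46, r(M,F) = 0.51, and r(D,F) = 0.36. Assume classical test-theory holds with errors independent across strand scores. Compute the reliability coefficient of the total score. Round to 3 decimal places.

Var(N+M+D+F) = 4 + 2·[0.21 + 0.60 + 0.13 + 0.46 + 0.51 + 0.36] = 4 + 4.54 = 8.54.
With uncorrelated errors the cross-covariances are all true-score covariance, so they carry over unchanged; only the diagonal terms shrink to ρᵢσᵢ².
True-score variance = [0.64 + 0.66 + 0.72 + 0.64] + 4.54 = 2.66 + 4.54 = 7.2.
Reliability = 7.2 / 8.54 = 0.843.

0.843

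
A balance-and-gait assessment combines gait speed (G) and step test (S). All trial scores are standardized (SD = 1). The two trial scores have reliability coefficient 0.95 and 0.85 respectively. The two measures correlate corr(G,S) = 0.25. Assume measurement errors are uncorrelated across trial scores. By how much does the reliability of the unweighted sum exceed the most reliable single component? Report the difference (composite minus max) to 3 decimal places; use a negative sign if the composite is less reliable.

Var(sum) = 2 + 0.5 = 2.5; true-score variance = 1.8 + 0.5 = 2.3; composite reliability = 0.9200.
Max component reliability = 0.9500.
Difference = 0.9200 − 0.9500 = -0.030.

-0.030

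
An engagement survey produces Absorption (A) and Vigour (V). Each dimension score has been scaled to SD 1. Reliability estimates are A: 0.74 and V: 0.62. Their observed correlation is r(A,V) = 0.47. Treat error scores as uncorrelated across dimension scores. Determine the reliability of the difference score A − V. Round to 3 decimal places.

Var(A−V) = 1 + 1 − 2·0.47 = 2 − 0.94 = 1.06.
With uncorrelated errors the cross-covariances are all true-score covariance, so they carry over unchanged; only the diagonal terms shrink to ρᵢσᵢ².
True-score variance = [0.74 + 0.62] − 0.94 = 1.36 − 0.94 = 0.42.
Reliability = 0.42 / 1.06 = 0.396.

0.396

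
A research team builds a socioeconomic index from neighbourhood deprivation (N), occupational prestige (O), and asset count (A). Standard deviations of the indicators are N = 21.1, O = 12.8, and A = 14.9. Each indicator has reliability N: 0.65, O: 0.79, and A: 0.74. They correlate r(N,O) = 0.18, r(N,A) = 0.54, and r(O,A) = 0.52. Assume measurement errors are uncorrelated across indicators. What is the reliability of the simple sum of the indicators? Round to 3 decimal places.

Var(N+O+A) = 21.1² + 12.8² + 14.9² + 2·[21.1·12.8·0.18 + 21.1·14.9·0.54 + 12.8·14.9·0.52] = 831.06 + 635.119 = 1466.18.
Because errors are independent across components, Cov(Tᵢ,Tⱼ) = Cov(Xᵢ,Xⱼ); the off-diagonal part of the true-score variance is the same as above.
True-score variance = [21.1²·0.65 + 12.8²·0.79 + 14.9²·0.74] + 635.119 = 583.108 + 635.119 = 1218.23.
Reliability = 1218.23 / 1466.18 = 0.831.

0.831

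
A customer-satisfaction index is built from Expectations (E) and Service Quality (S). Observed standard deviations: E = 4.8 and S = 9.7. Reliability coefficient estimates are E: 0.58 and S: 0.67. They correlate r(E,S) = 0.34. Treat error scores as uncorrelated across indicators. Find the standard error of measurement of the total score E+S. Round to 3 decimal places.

Var(total) = 117.13 + 31.6608 = 148.791.
True-score variance = 76.4035 + 31.6608 = 108.064, so reliability = 0.7263.
Error variance = 148.791 − 108.064 = 40.7265; SEM = √40.7265 = 6.382.

6.382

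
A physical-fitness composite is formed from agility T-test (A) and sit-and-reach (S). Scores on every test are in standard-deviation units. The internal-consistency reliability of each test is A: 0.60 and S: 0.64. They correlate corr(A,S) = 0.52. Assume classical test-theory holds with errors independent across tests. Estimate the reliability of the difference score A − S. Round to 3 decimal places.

0.208

Var(A−S) = 1 + 1 − 2·0.52 = 2 − 1.04 = 0.96.
Under uncorrelated errors the observed covariances equal the true-score covariances, so only the own-variance terms attenuate.
True-score variance = [0.60 + 0.64] − 1.04 = 1.24 − 1.04 = 0.2.
Reliability = 0.2 / 0.96 = 0.208.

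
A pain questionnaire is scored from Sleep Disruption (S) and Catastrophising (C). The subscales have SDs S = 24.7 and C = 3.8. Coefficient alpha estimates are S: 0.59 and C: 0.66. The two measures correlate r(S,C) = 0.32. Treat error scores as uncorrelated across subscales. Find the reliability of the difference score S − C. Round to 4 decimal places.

0.5482

Var(S−C) = 24.7² + 3.8² − 2·24.7·3.8·0.32 = 624.53 − 60.0704 = 564.46.
With uncorrelated errors the cross-covariances are all true-score covariance, so they carry over unchanged; only the diagonal terms shrink to ρᵢσᵢ².
True-score variance = [24.7²·0.59 + 3.8²·0.66] − 60.0704 = 369.483 − 60.0704 = 309.413.
Reliability = 309.413 / 564.46 = 0.5482.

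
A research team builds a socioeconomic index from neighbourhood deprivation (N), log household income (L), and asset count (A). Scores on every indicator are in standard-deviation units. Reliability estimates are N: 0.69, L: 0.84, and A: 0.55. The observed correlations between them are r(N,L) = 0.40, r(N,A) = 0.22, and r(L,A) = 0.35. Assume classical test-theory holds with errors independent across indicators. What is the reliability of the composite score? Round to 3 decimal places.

0.814

Var(N+L+A) = 3 + 2·[0.40 + 0.22 + 0.35] = 3 + 1.94 = 4.94.
Because errors are independent across components, Cov(Tᵢ,Tⱼ) = Cov(Xᵢ,Xⱼ); the off-diagonal part of the true-score variance is the same as above.
True-score variance = [0.69 + 0.84 + 0.55] + 1.94 = 2.08 + 1.94 = 4.02.
Reliability = 4.02 / 4.94 = 0.814.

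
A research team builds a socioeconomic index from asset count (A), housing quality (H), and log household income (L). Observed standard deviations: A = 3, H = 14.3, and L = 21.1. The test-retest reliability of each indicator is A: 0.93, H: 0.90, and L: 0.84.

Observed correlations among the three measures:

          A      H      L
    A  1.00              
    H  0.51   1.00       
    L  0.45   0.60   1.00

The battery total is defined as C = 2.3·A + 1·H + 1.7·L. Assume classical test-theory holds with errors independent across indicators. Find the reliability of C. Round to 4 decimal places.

0.9073

Var(C) = 2.3²·3² + 14.3² + 1.7²·21.1² + 2·[2.3·3·14.3·0.51 + 3.91·3·21.1·0.45 + 1.7·14.3·21.1·0.60] = 1538.76 + 938.925 = 2477.68.
Under uncorrelated errors the observed covariances equal the true-score covariances, so only the own-variance terms attenuate.
True-score variance = [2.3²·3²·0.93 + 14.3²·0.90 + 1.7²·21.1²·0.84] + 938.925 = 1309.11 + 938.925 = 2248.04.
Reliability = 2248.04 / 2477.68 = 0.9073.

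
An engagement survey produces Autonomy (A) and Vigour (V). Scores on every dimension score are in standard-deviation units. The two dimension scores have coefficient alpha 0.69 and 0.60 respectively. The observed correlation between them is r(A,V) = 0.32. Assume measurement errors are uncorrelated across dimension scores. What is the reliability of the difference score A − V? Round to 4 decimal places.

Var(A−V) = 1 + 1 − 2·0.32 = 2 − 0.64 = 1.36.
Because errors are independent across components, Cov(Tᵢ,Tⱼ) = Cov(Xᵢ,Xⱼ); the off-diagonal part of the true-score variance is the same as above.
True-score variance = [0.69 + 0.60] − 0.64 = 1.29 − 0.64 = 0.65.
Reliability = 0.65 / 1.36 = 0.4779.

0.4779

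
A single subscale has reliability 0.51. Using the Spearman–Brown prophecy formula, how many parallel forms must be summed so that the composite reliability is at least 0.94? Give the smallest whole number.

16

k ≥ ρ*(1−ρ₁)/(ρ₁(1−ρ*)) = 0.94·0.49 / (0.51·0.06) = 15.052.
Smallest integer k = 16.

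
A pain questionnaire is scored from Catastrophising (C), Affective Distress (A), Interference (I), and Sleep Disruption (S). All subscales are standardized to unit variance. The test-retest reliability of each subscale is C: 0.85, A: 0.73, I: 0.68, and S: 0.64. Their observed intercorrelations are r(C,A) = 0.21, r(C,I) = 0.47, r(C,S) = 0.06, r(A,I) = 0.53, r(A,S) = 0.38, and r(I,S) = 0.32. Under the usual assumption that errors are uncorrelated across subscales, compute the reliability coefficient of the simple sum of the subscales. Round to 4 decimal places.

Var(C+A+I+S) = 4 + 2·[0.21 + 0.47 + 0.06 + 0.53 + 0.38 + 0.32] = 4 + 3.94 = 7.94.
Under uncorrelated errors the observed covariances equal the true-score covariances, so only the own-variance terms attenuate.
True-score variance = [0.85 + 0.73 + 0.68 + 0.64] + 3.94 = 2.9 + 3.94 = 6.84.
Reliability = 6.84 / 7.94 = 0.8615.

0.8615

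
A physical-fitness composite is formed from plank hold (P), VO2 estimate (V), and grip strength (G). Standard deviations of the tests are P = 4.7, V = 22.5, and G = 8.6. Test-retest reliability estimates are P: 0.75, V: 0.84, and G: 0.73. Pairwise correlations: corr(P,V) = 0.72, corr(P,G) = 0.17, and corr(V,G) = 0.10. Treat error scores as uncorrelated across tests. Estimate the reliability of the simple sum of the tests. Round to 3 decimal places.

Var(P+V+G) = 4.7² + 22.5² + 8.6² + 2·[4.7·22.5·0.72 + 4.7·8.6·0.17 + 22.5·8.6·0.10] = 602.3 + 204.723 = 807.023.
Because errors are independent across components, Cov(Tᵢ,Tⱼ) = Cov(Xᵢ,Xⱼ); the off-diagonal part of the true-score variance is the same as above.
True-score variance = [4.7²·0.75 + 22.5²·0.84 + 8.6²·0.73] + 204.723 = 495.808 + 204.723 = 700.531.
Reliability = 700.531 / 807.023 = 0.868.

0.868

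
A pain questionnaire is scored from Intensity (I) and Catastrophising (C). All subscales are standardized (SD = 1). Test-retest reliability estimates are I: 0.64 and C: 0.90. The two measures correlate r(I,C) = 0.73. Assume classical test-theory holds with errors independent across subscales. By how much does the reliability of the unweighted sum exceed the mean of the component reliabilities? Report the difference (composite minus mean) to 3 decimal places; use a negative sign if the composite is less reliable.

0.097

Var(sum) = 2 + 1.46 = 3.46; true-score variance = 1.54 + 1.46 = 3; composite reliability = 0.8671.
Mean component reliability = 0.7700.
Difference = 0.8671 − 0.7700 = 0.097.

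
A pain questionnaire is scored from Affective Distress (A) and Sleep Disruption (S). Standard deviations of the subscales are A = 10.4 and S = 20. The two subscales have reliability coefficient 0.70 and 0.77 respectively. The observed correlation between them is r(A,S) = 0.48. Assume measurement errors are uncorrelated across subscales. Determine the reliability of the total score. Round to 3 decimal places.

Var(A+S) = 10.4² + 20² + 2·[10.4·20·0.48] = 508.16 + 199.68 = 707.84.
With uncorrelated errors the cross-covariances are all true-score covariance, so they carry over unchanged; only the diagonal terms shrink to ρᵢσᵢ².
True-score variance = [10.4²·0.70 + 20²·0.77] + 199.68 = 383.712 + 199.68 = 583.392.
Reliability = 583.392 / 707.84 = 0.824.

0.824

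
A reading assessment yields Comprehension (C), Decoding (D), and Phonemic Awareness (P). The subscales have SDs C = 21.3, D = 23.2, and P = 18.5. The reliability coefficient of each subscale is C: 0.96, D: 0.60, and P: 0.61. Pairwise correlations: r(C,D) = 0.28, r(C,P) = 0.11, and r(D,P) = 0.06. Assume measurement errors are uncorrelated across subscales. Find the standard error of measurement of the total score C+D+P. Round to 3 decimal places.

Var(total) = 1334.18 + 414.925 = 1749.1.
True-score variance = 967.259 + 414.925 = 1382.18, so reliability = 0.7902.
Error variance = 1749.1 − 1382.18 = 366.921; SEM = √366.921 = 19.155.

19.155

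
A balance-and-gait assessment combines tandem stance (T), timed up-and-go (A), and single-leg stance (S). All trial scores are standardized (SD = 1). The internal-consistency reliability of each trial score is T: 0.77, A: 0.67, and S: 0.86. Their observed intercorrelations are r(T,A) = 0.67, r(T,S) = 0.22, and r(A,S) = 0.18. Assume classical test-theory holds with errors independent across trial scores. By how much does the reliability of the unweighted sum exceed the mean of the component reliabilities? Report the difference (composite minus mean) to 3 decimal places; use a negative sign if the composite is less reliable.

Var(sum) = 3 + 2.14 = 5.14; true-score variance = 2.3 + 2.14 = 4.44; composite reliability = 0.8638.
Mean component reliability = 0.7667.
Difference = 0.8638 − 0.7667 = 0.097.

0.097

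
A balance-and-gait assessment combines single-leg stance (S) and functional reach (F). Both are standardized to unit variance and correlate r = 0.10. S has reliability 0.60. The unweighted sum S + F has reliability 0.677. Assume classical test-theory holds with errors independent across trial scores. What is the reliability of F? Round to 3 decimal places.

Var(S+F) = 2 + 2·0.10 = 2.200.
True-score variance = ρ_S + ρ_F + 2·0.10, so 0.677 = (0.60 + ρ_F + 0.20) / 2.200.
ρ_F = 0.677·2.200 − 0.60 − 0.20 = 0.689.

0.689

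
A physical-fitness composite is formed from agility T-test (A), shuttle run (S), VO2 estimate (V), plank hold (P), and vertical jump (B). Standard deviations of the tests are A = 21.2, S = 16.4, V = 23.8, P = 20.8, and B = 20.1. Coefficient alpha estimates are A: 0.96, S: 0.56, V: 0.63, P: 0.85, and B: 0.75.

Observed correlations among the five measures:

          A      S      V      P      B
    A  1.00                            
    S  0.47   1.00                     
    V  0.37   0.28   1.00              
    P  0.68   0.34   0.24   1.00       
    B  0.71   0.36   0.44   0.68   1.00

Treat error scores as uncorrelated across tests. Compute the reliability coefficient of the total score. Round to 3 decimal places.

Var(A+S+V+P+B) = 21.2² + 16.4² + 23.8² + 20.8² + 20.1² + 2·[21.2·16.4·0.47 + 21.2·23.8·0.37 + 21.2·20.8·0.68 + 21.2·20.1·0.71 + 16.4·23.8·0.28 + 16.4·20.8·0.34 + 16.4·20.1·0.36 + 23.8·20.8·0.24 + 23.8·20.1·0.44 + 20.8·20.1·0.68] = 2121.49 + 3820.05 = 5941.54.
Because errors are independent across components, Cov(Tᵢ,Tⱼ) = Cov(Xᵢ,Xⱼ); the off-diagonal part of the true-score variance is the same as above.
True-score variance = [21.2²·0.96 + 16.4²·0.56 + 23.8²·0.63 + 20.8²·0.85 + 20.1²·0.75] + 3820.05 = 1609.69 + 3820.05 = 5429.74.
Reliability = 5429.74 / 5941.54 = 0.914.

0.914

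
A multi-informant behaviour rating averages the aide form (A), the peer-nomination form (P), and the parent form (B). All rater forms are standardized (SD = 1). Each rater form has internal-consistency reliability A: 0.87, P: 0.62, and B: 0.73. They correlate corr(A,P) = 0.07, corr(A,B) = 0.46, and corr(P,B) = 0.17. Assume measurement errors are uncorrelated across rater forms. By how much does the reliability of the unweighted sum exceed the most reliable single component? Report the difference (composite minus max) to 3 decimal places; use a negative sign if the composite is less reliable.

Var(sum) = 3 + 1.4 = 4.4; true-score variance = 2.22 + 1.4 = 3.62; composite reliability = 0.8227.
Max component reliability = 0.8700.
Difference = 0.8227 − 0.8700 = -0.047.

-0.047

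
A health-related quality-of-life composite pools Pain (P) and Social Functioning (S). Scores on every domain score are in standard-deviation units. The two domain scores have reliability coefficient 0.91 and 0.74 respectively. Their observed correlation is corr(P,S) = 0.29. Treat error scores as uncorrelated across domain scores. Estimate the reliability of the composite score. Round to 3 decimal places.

Var(P+S) = 2 + 2·[0.29] = 2 + 0.58 = 2.58.
Under uncorrelated errors the observed covariances equal the true-score covariances, so only the own-variance terms attenuate.
True-score variance = [0.91 + 0.74] + 0.58 = 1.65 + 0.58 = 2.23.
Reliability = 2.23 / 2.58 = 0.864.

0.864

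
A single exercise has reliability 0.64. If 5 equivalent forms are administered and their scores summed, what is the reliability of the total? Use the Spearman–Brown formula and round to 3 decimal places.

0.899

ρ_k = kρ / (1 + (k−1)ρ) = 5·0.64 / (1 + 4·0.64) = 3.200 / 3.560 = 0.899.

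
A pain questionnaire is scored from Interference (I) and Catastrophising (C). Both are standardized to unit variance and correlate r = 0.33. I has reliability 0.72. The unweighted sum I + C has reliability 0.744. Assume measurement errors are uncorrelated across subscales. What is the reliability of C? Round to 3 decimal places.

0.599

Var(I+C) = 2 + 2·0.33 = 2.660.
True-score variance = ρ_I + ρ_C + 2·0.33, so 0.744 = (0.72 + ρ_C + 0.66) / 2.660.
ρ_C = 0.744·2.660 − 0.72 − 0.66 = 0.599.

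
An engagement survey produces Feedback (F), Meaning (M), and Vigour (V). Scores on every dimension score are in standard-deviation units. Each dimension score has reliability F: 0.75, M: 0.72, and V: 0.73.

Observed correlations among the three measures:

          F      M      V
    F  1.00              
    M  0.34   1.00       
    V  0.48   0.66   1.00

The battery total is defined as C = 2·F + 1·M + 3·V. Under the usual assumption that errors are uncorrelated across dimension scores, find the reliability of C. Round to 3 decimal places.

0.852

Var(C) = 2² + 1 + 3² + 2·[2·0.34 + 6·0.48 + 3·0.66] = 14 + 11.08 = 25.08.
Under uncorrelated errors the observed covariances equal the true-score covariances, so only the own-variance terms attenuate.
True-score variance = [2²·0.75 + 0.72 + 3²·0.73] + 11.08 = 10.29 + 11.08 = 21.37.
Reliability = 21.37 / 25.08 = 0.852.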